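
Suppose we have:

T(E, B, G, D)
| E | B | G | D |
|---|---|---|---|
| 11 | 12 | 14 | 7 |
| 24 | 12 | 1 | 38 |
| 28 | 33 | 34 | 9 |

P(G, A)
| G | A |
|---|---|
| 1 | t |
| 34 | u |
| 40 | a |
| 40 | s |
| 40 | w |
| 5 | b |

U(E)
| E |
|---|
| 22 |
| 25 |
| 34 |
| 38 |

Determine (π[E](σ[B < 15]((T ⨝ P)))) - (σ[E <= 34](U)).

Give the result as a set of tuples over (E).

T ⋈ P (natural join on G): {(24, 12, 1, 38, t), (28, 33, 34, 9, u)}
Filtering on B < 15 leaves {(24, 12, 1, 38, t)}.
Keep only column(s) E: {24}
Filtering on E <= 34 leaves {22, 25, 34}.
Set difference of the two operands is {24}.

{24}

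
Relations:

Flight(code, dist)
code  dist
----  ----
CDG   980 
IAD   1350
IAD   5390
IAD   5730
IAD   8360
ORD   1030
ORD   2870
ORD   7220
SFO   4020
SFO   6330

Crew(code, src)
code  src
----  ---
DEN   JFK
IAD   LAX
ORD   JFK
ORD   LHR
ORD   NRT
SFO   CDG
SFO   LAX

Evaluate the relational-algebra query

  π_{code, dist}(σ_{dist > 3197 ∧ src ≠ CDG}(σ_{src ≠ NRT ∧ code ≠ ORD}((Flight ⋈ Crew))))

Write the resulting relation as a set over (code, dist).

{(IAD, 5390), (IAD, 5730), (IAD, 8360), (SFO, 4020), (SFO, 6330)}

Joining Flight and Crew on code yields {(IAD, 1350, LAX), (IAD, 5390, LAX), (IAD, 5730, LAX), (IAD, 8360, LAX), (ORD, 1030, JFK), (ORD, 1030, LHR), (ORD, 1030, NRT), (ORD, 2870, JFK), (ORD, 2870, LHR), (ORD, 2870, NRT), (ORD, 7220, JFK), (ORD, 7220, LHR), (ORD, 7220, NRT), (SFO, 4020, CDG), (SFO, 4020, LAX), (SFO, 6330, CDG), (SFO, 6330, LAX)}.
Apply σ_{src ≠ NRT ∧ code ≠ ORD}; surviving tuples: {(IAD, 1350, LAX), (IAD, 5390, LAX), (IAD, 5730, LAX), (IAD, 8360, LAX), (SFO, 4020, CDG), (SFO, 4020, LAX), (SFO, 6330, CDG), (SFO, 6330, LAX)}
Apply σ_{dist > 3197 ∧ src ≠ CDG}; surviving tuples: {(IAD, 5390, LAX), (IAD, 5730, LAX), (IAD, 8360, LAX), (SFO, 4020, LAX), (SFO, 6330, LAX)}
π_{code, dist} gives {(IAD, 5390), (IAD, 5730), (IAD, 8360), (SFO, 4020), (SFO, 6330)}.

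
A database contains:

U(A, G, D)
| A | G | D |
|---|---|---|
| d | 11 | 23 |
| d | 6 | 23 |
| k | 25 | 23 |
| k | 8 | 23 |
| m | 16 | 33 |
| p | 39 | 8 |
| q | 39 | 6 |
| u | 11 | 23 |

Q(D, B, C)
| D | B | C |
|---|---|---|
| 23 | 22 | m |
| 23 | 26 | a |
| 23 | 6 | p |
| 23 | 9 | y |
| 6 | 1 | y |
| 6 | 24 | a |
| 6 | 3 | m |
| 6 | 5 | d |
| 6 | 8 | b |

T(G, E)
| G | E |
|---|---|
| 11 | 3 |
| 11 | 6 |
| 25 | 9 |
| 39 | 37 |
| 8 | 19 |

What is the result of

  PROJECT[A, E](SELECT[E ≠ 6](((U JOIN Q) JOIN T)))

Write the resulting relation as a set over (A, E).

U ⋈ Q (natural join on D): {(d, 11, 23, 22, m), (d, 11, 23, 26, a), (d, 11, 23, 6, p), (d, 11, 23, 9, y), (d, 6, 23, 22, m), (d, 6, 23, 26, a), (d, 6, 23, 6, p), (d, 6, 23, 9, y), (k, 25, 23, 22, m), (k, 25, 23, 26, a), (k, 25, 23, 6, p), (k, 25, 23, 9, y), (k, 8, 23, 22, m), (k, 8, 23, 26, a), (k, 8, 23, 6, p), (k, 8, 23, 9, y), (q, 39, 6, 1, y), (q, 39, 6, 24, a), (q, 39, 6, 3, m), (q, 39, 6, 5, d), (q, 39, 6, 8, b), (u, 11, 23, 22, m), (u, 11, 23, 26, a), (u, 11, 23, 6, p), (u, 11, 23, 9, y)}
(U JOIN Q) ⋈ T (natural join on G): {(d, 11, 23, 22, m, 3), (d, 11, 23, 22, m, 6), (d, 11, 23, 26, a, 3), (d, 11, 23, 26, a, 6), (d, 11, 23, 6, p, 3), (d, 11, 23, 6, p, 6), (d, 11, 23, 9, y, 3), (d, 11, 23, 9, y, 6), (k, 25, 23, 22, m, 9), (k, 25, 23, 26, a, 9), (k, 25, 23, 6, p, 9), (k, 25, 23, 9, y, 9), (k, 8, 23, 22, m, 19), (k, 8, 23, 26, a, 19), (k, 8, 23, 6, p, 19), (k, 8, 23, 9, y, 19), (q, 39, 6, 1, y, 37), (q, 39, 6, 24, a, 37), (q, 39, 6, 3, m, 37), (q, 39, 6, 5, d, 37), (q, 39, 6, 8, b, 37), (u, 11, 23, 22, m, 3), (u, 11, 23, 22, m, 6), (u, 11, 23, 26, a, 3), (u, 11, 23, 26, a, 6), (u, 11, 23, 6, p, 3), (u, 11, 23, 6, p, 6), (u, 11, 23, 9, y, 3), (u, 11, 23, 9, y, 6)}
Filtering on E ≠ 6 leaves {(d, 11, 23, 22, m, 3), (d, 11, 23, 26, a, 3), (d, 11, 23, 6, p, 3), (d, 11, 23, 9, y, 3), (k, 25, 23, 22, m, 9), (k, 25, 23, 26, a, 9), (k, 25, 23, 6, p, 9), (k, 25, 23, 9, y, 9), (k, 8, 23, 22, m, 19), (k, 8, 23, 26, a, 19), (k, 8, 23, 6, p, 19), (k, 8, 23, 9, y, 19), (q, 39, 6, 1, y, 37), (q, 39, 6, 24, a, 37), (q, 39, 6, 3, m, 37), (q, 39, 6, 5, d, 37), (q, 39, 6, 8, b, 37), (u, 11, 23, 22, m, 3), (u, 11, 23, 26, a, 3), (u, 11, 23, 6, p, 3), (u, 11, 23, 9, y, 3)}.
Keep only column(s) A, E (16 duplicate(s) eliminated): {(d, 3), (k, 19), (k, 9), (q, 37), (u, 3)}

{(d, 3), (k, 19), (k, 9), (q, 37), (u, 3)}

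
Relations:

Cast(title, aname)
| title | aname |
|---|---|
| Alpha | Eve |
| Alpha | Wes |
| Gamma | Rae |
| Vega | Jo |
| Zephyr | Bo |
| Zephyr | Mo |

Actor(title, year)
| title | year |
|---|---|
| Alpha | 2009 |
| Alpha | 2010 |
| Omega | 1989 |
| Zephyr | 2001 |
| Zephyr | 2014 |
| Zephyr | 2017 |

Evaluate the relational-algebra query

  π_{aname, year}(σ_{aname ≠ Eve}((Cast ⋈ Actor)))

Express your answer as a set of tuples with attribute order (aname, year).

{(Bo, 2001), (Bo, 2014), (Bo, 2017), (Mo, 2001), (Mo, 2014), (Mo, 2017), (Wes, 2009), (Wes, 2010)}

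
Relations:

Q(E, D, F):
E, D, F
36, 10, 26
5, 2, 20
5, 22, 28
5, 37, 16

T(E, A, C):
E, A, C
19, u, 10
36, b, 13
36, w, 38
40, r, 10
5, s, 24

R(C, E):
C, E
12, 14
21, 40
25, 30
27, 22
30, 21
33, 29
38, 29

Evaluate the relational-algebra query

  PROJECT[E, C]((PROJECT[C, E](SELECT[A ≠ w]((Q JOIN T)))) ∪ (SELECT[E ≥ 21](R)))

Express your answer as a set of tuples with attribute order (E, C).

{(21, 30), (22, 27), (29, 33), (29, 38), (30, 25), (36, 13), (40, 21), (5, 24)}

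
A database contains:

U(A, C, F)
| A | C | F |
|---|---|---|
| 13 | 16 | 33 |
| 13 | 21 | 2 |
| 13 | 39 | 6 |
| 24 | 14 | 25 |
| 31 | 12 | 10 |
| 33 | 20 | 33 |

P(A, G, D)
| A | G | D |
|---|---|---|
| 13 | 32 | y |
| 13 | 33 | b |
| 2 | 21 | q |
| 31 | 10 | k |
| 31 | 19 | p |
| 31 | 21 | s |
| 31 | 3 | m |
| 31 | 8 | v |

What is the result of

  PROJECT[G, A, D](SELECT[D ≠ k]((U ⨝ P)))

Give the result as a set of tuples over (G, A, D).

Joining U and P on A yields {(13, 16, 33, 32, y), (13, 16, 33, 33, b), (13, 21, 2, 32, y), (13, 21, 2, 33, b), (13, 39, 6, 32, y), (13, 39, 6, 33, b), (31, 12, 10, 10, k), (31, 12, 10, 19, p), (31, 12, 10, 21, s), (31, 12, 10, 3, m), (31, 12, 10, 8, v)}.
Filtering on D ≠ k leaves {(13, 16, 33, 32, y), (13, 16, 33, 33, b), (13, 21, 2, 32, y), (13, 21, 2, 33, b), (13, 39, 6, 32, y), (13, 39, 6, 33, b), (31, 12, 10, 19, p), (31, 12, 10, 21, s), (31, 12, 10, 3, m), (31, 12, 10, 8, v)}.
π[G, A, D]: project onto (G, A, D) (4 duplicate(s) eliminated) → {(19, 31, p), (21, 31, s), (3, 31, m), (32, 13, y), (33, 13, b), (8, 31, v)}

{(19, 31, p), (21, 31, s), (3, 31, m), (32, 13, y), (33, 13, b), (8, 31, v)}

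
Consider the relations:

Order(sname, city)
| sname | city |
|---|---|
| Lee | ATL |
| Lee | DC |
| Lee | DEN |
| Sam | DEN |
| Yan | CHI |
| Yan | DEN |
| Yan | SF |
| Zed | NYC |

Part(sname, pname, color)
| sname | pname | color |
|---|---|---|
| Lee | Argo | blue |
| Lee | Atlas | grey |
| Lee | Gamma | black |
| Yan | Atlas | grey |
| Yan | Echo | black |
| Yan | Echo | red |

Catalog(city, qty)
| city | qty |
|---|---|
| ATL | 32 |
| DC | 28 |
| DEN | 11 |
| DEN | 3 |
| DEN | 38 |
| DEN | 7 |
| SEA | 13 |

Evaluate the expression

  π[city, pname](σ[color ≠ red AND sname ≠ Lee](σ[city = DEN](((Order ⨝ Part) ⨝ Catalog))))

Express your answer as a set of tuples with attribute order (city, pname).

{(DEN, Atlas), (DEN, Echo)}

Joining Order and Part on sname yields {(Lee, ATL, Argo, blue), (Lee, ATL, Atlas, grey), (Lee, ATL, Gamma, black), (Lee, DC, Argo, blue), (Lee, DC, Atlas, grey), (Lee, DC, Gamma, black), (Lee, DEN, Argo, blue), (Lee, DEN, Atlas, grey), (Lee, DEN, Gamma, black), (Yan, CHI, Atlas, grey), (Yan, CHI, Echo, black), (Yan, CHI, Echo, red), (Yan, DEN, Atlas, grey), (Yan, DEN, Echo, black), (Yan, DEN, Echo, red), (Yan, SF, Atlas, grey), (Yan, SF, Echo, black), (Yan, SF, Echo, red)}.
Joining (Order ⨝ Part) and Catalog on city yields {(Lee, ATL, Argo, blue, 32), (Lee, ATL, Atlas, grey, 32), (Lee, ATL, Gamma, black, 32), (Lee, DC, Argo, blue, 28), (Lee, DC, Atlas, grey, 28), (Lee, DC, Gamma, black, 28), (Lee, DEN, Argo, blue, 11), (Lee, DEN, Argo, blue, 3), (Lee, DEN, Argo, blue, 38), (Lee, DEN, Argo, blue, 7), (Lee, DEN, Atlas, grey, 11), (Lee, DEN, Atlas, grey, 3), (Lee, DEN, Atlas, grey, 38), (Lee, DEN, Atlas, grey, 7), (Lee, DEN, Gamma, black, 11), (Lee, DEN, Gamma, black, 3), (Lee, DEN, Gamma, black, 38), (Lee, DEN, Gamma, black, 7), (Yan, DEN, Atlas, grey, 11), (Yan, DEN, Atlas, grey, 3), (Yan, DEN, Atlas, grey, 38), (Yan, DEN, Atlas, grey, 7), (Yan, DEN, Echo, black, 11), (Yan, DEN, Echo, black, 3), (Yan, DEN, Echo, black, 38), (Yan, DEN, Echo, black, 7), (Yan, DEN, Echo, red, 11), (Yan, DEN, Echo, red, 3), (Yan, DEN, Echo, red, 38), (Yan, DEN, Echo, red, 7)}.
σ[city = DEN]: keep tuples satisfying city = DEN → {(Lee, DEN, Argo, blue, 11), (Lee, DEN, Argo, blue, 3), (Lee, DEN, Argo, blue, 38), (Lee, DEN, Argo, blue, 7), (Lee, DEN, Atlas, grey, 11), (Lee, DEN, Atlas, grey, 3), (Lee, DEN, Atlas, grey, 38), (Lee, DEN, Atlas, grey, 7), (Lee, DEN, Gamma, black, 11), (Lee, DEN, Gamma, black, 3), (Lee, DEN, Gamma, black, 38), (Lee, DEN, Gamma, black, 7), (Yan, DEN, Atlas, grey, 11), (Yan, DEN, Atlas, grey, 3), (Yan, DEN, Atlas, grey, 38), (Yan, DEN, Atlas, grey, 7), (Yan, DEN, Echo, black, 11), (Yan, DEN, Echo, black, 3), (Yan, DEN, Echo, black, 38), (Yan, DEN, Echo, black, 7), (Yan, DEN, Echo, red, 11), (Yan, DEN, Echo, red, 3), (Yan, DEN, Echo, red, 38), (Yan, DEN, Echo, red, 7)}
σ[color ≠ red AND sname ≠ Lee]: keep tuples satisfying color ≠ red AND sname ≠ Lee → {(Yan, DEN, Atlas, grey, 11), (Yan, DEN, Atlas, grey, 3), (Yan, DEN, Atlas, grey, 38), (Yan, DEN, Atlas, grey, 7), (Yan, DEN, Echo, black, 11), (Yan, DEN, Echo, black, 3), (Yan, DEN, Echo, black, 38), (Yan, DEN, Echo, black, 7)}
π[city, pname]: project onto (city, pname) (6 duplicate(s) eliminated) → {(DEN, Atlas), (DEN, Echo)}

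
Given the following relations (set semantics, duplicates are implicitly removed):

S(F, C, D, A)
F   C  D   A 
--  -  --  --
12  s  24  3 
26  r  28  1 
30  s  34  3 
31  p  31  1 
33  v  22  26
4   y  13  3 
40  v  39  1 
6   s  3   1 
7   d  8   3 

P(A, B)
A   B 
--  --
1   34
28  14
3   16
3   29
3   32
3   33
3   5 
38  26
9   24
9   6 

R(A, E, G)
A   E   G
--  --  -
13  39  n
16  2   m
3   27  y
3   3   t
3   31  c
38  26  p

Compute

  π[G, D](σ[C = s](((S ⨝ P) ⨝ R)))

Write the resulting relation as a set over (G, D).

{(c, 24), (c, 34), (t, 24), (t, 34), (y, 24), (y, 34)}

Joining S and P on A yields {(12, s, 24, 3, 16), (12, s, 24, 3, 29), (12, s, 24, 3, 32), (12, s, 24, 3, 33), (12, s, 24, 3, 5), (26, r, 28, 1, 34), (30, s, 34, 3, 16), (30, s, 34, 3, 29), (30, s, 34, 3, 32), (30, s, 34, 3, 33), (30, s, 34, 3, 5), (31, p, 31, 1, 34), (4, y, 13, 3, 16), (4, y, 13, 3, 29), (4, y, 13, 3, 32), (4, y, 13, 3, 33), (4, y, 13, 3, 5), (40, v, 39, 1, 34), (6, s, 3, 1, 34), (7, d, 8, 3, 16), (7, d, 8, 3, 29), (7, d, 8, 3, 32), (7, d, 8, 3, 33), (7, d, 8, 3, 5)}.
Joining (S ⨝ P) and R on A yields {(12, s, 24, 3, 16, 27, y), (12, s, 24, 3, 16, 3, t), (12, s, 24, 3, 16, 31, c), (12, s, 24, 3, 29, 27, y), (12, s, 24, 3, 29, 3, t), (12, s, 24, 3, 29, 31, c), (12, s, 24, 3, 32, 27, y), (12, s, 24, 3, 32, 3, t), (12, s, 24, 3, 32, 31, c), (12, s, 24, 3, 33, 27, y), (12, s, 24, 3, 33, 3, t), (12, s, 24, 3, 33, 31, c), (12, s, 24, 3, 5, 27, y), (12, s, 24, 3, 5, 3, t), (12, s, 24, 3, 5, 31, c), (30, s, 34, 3, 16, 27, y), (30, s, 34, 3, 16, 3, t), (30, s, 34, 3, 16, 31, c), (30, s, 34, 3, 29, 27, y), (30, s, 34, 3, 29, 3, t), (30, s, 34, 3, 29, 31, c), (30, s, 34, 3, 32, 27, y), (30, s, 34, 3, 32, 3, t), (30, s, 34, 3, 32, 31, c), (30, s, 34, 3, 33, 27, y), (30, s, 34, 3, 33, 3, t), (30, s, 34, 3, 33, 31, c), (30, s, 34, 3, 5, 27, y), (30, s, 34, 3, 5, 3, t), (30, s, 34, 3, 5, 31, c), (4, y, 13, 3, 16, 27, y), (4, y, 13, 3, 16, 3, t), (4, y, 13, 3, 16, 31, c), (4, y, 13, 3, 29, 27, y), (4, y, 13, 3, 29, 3, t), (4, y, 13, 3, 29, 31, c), (4, y, 13, 3, 32, 27, y), (4, y, 13, 3, 32, 3, t), (4, y, 13, 3, 32, 31, c), (4, y, 13, 3, 33, 27, y), (4, y, 13, 3, 33, 3, t), (4, y, 13, 3, 33, 31, c), (4, y, 13, 3, 5, 27, y), (4, y, 13, 3, 5, 3, t), (4, y, 13, 3, 5, 31, c), (7, d, 8, 3, 16, 27, y), (7, d, 8, 3, 16, 3, t), (7, d, 8, 3, 16, 31, c), (7, d, 8, 3, 29, 27, y), (7, d, 8, 3, 29, 3, t), (7, d, 8, 3, 29, 31, c), (7, d, 8, 3, 32, 27, y), (7, d, 8, 3, 32, 3, t), (7, d, 8, 3, 32, 31, c), (7, d, 8, 3, 33, 27, y), (7, d, 8, 3, 33, 3, t), (7, d, 8, 3, 33, 31, c), (7, d, 8, 3, 5, 27, y), (7, d, 8, 3, 5, 3, t), (7, d, 8, 3, 5, 31, c)}.
Selection C = s: {(12, s, 24, 3, 16, 27, y), (12, s, 24, 3, 16, 3, t), (12, s, 24, 3, 16, 31, c), (12, s, 24, 3, 29, 27, y), (12, s, 24, 3, 29, 3, t), (12, s, 24, 3, 29, 31, c), (12, s, 24, 3, 32, 27, y), (12, s, 24, 3, 32, 3, t), (12, s, 24, 3, 32, 31, c), (12, s, 24, 3, 33, 27, y), (12, s, 24, 3, 33, 3, t), (12, s, 24, 3, 33, 31, c), (12, s, 24, 3, 5, 27, y), (12, s, 24, 3, 5, 3, t), (12, s, 24, 3, 5, 31, c), (30, s, 34, 3, 16, 27, y), (30, s, 34, 3, 16, 3, t), (30, s, 34, 3, 16, 31, c), (30, s, 34, 3, 29, 27, y), (30, s, 34, 3, 29, 3, t), (30, s, 34, 3, 29, 31, c), (30, s, 34, 3, 32, 27, y), (30, s, 34, 3, 32, 3, t), (30, s, 34, 3, 32, 31, c), (30, s, 34, 3, 33, 27, y), (30, s, 34, 3, 33, 3, t), (30, s, 34, 3, 33, 31, c), (30, s, 34, 3, 5, 27, y), (30, s, 34, 3, 5, 3, t), (30, s, 34, 3, 5, 31, c)}
π_{G, D} gives {(c, 24), (c, 34), (t, 24), (t, 34), (y, 24), (y, 34)} (24 duplicate(s) eliminated).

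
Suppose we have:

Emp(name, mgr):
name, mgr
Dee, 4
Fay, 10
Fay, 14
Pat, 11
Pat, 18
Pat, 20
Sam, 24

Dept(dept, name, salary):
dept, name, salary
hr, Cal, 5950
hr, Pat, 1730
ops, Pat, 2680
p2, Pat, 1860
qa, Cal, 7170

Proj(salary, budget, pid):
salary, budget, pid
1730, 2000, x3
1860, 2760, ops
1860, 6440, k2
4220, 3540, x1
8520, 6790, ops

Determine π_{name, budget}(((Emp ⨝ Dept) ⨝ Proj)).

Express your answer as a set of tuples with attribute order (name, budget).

Joining Emp and Dept on name yields {(Pat, 11, hr, 1730), (Pat, 11, ops, 2680), (Pat, 11, p2, 1860), (Pat, 18, hr, 1730), (Pat, 18, ops, 2680), (Pat, 18, p2, 1860), (Pat, 20, hr, 1730), (Pat, 20, ops, 2680), (Pat, 20, p2, 1860)}.
Joining (Emp ⨝ Dept) and Proj on salary yields {(Pat, 11, hr, 1730, 2000, x3), (Pat, 11, p2, 1860, 2760, ops), (Pat, 11, p2, 1860, 6440, k2), (Pat, 18, hr, 1730, 2000, x3), (Pat, 18, p2, 1860, 2760, ops), (Pat, 18, p2, 1860, 6440, k2), (Pat, 20, hr, 1730, 2000, x3), (Pat, 20, p2, 1860, 2760, ops), (Pat, 20, p2, 1860, 6440, k2)}.
Projecting to name, budget (6 duplicate(s) eliminated): {(Pat, 2000), (Pat, 2760), (Pat, 6440)}

{(Pat, 2000), (Pat, 2760), (Pat, 6440)}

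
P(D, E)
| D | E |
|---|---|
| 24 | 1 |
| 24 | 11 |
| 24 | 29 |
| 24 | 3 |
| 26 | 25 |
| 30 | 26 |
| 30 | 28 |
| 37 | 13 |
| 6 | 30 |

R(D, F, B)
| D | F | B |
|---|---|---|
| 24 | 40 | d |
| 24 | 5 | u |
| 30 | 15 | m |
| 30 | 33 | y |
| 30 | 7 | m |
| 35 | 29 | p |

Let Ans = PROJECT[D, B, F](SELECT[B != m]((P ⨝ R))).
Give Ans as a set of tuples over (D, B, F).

{(24, d, 40), (24, u, 5), (30, y, 33)}

P ⋈ R (natural join on D): {(24, 1, 40, d), (24, 1, 5, u), (24, 11, 40, d), (24, 11, 5, u), (24, 29, 40, d), (24, 29, 5, u), (24, 3, 40, d), (24, 3, 5, u), (30, 26, 15, m), (30, 26, 33, y), (30, 26, 7, m), (30, 28, 15, m), (30, 28, 33, y), (30, 28, 7, m)}
Selection B != m: {(24, 1, 40, d), (24, 1, 5, u), (24, 11, 40, d), (24, 11, 5, u), (24, 29, 40, d), (24, 29, 5, u), (24, 3, 40, d), (24, 3, 5, u), (30, 26, 33, y), (30, 28, 33, y)}
Keep only column(s) D, B, F (7 duplicate(s) eliminated): {(24, d, 40), (24, u, 5), (30, y, 33)}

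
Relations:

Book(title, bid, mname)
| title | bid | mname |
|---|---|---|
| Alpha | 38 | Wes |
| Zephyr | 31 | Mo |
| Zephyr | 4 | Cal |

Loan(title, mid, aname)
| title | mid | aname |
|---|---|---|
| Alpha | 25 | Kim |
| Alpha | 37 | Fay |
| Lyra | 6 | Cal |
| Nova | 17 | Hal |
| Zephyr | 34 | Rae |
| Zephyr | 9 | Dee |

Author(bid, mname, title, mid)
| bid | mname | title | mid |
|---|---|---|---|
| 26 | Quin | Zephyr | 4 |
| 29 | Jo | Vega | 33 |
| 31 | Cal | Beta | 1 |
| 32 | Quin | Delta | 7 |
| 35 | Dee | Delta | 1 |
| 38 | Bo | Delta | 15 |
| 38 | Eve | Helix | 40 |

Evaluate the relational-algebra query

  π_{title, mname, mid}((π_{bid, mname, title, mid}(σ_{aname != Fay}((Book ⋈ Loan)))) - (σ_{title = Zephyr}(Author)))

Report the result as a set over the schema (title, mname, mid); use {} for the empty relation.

Joining Book and Loan on title yields {(Alpha, 38, Wes, 25, Kim), (Alpha, 38, Wes, 37, Fay), (Zephyr, 31, Mo, 34, Rae), (Zephyr, 31, Mo, 9, Dee), (Zephyr, 4, Cal, 34, Rae), (Zephyr, 4, Cal, 9, Dee)}.
Apply σ_{aname != Fay}; surviving tuples: {(Alpha, 38, Wes, 25, Kim), (Zephyr, 31, Mo, 34, Rae), (Zephyr, 31, Mo, 9, Dee), (Zephyr, 4, Cal, 34, Rae), (Zephyr, 4, Cal, 9, Dee)}
π[bid, mname, title, mid]: project onto (bid, mname, title, mid) → {(31, Mo, Zephyr, 34), (31, Mo, Zephyr, 9), (38, Wes, Alpha, 25), (4, Cal, Zephyr, 34), (4, Cal, Zephyr, 9)}
Apply σ_{title = Zephyr}; surviving tuples: {(26, Quin, Zephyr, 4)}
Difference: {(31, Mo, Zephyr, 34), (31, Mo, Zephyr, 9), (38, Wes, Alpha, 25), (4, Cal, Zephyr, 34), (4, Cal, Zephyr, 9)} with {(26, Quin, Zephyr, 4)} → {(31, Mo, Zephyr, 34), (31, Mo, Zephyr, 9), (38, Wes, Alpha, 25), (4, Cal, Zephyr, 34), (4, Cal, Zephyr, 9)}
π[title, mname, mid]: project onto (title, mname, mid) → {(Alpha, Wes, 25), (Zephyr, Cal, 34), (Zephyr, Cal, 9), (Zephyr, Mo, 34), (Zephyr, Mo, 9)}

{(Alpha, Wes, 25), (Zephyr, Cal, 34), (Zephyr, Cal, 9), (Zephyr, Mo, 34), (Zephyr, Mo, 9)}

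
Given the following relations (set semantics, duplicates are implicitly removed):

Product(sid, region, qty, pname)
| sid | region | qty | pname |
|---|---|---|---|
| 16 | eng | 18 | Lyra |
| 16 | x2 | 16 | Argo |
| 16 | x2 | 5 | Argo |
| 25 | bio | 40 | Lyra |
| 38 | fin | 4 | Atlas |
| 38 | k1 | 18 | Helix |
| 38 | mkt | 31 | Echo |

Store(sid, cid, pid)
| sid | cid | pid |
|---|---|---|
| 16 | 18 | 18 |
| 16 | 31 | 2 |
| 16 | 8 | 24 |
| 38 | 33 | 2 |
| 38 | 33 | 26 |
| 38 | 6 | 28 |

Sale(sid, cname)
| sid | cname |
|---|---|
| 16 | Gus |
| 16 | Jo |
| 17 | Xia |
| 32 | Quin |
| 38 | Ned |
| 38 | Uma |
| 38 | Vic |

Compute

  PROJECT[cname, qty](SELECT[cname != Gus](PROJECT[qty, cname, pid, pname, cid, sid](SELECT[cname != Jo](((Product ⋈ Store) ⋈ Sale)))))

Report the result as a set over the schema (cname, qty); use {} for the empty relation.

{(Ned, 18), (Ned, 31), (Ned, 4), (Uma, 18), (Uma, 31), (Uma, 4), (Vic, 18), (Vic, 31), (Vic, 4)}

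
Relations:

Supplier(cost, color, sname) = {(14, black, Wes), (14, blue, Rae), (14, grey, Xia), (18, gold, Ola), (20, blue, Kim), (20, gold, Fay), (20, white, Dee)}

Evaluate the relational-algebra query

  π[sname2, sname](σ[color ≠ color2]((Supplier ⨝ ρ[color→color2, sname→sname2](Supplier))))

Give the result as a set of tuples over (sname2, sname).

{(Dee, Fay), (Dee, Kim), (Fay, Dee), (Fay, Kim), (Kim, Dee), (Kim, Fay), (Rae, Wes), (Rae, Xia), (Wes, Rae), (Wes, Xia), (Xia, Rae), (Xia, Wes)}

ρ[color→color2, sname→sname2]: schema becomes (cost, color2, sname2); tuples unchanged.
Natural join on cost: {(14, black, Wes, black, Wes), (14, black, Wes, blue, Rae), (14, black, Wes, grey, Xia), (14, blue, Rae, black, Wes), (14, blue, Rae, blue, Rae), (14, blue, Rae, grey, Xia), (14, grey, Xia, black, Wes), (14, grey, Xia, blue, Rae), (14, grey, Xia, grey, Xia), (18, gold, Ola, gold, Ola), (20, blue, Kim, blue, Kim), (20, blue, Kim, gold, Fay), (20, blue, Kim, white, Dee), (20, gold, Fay, blue, Kim), (20, gold, Fay, gold, Fay), (20, gold, Fay, white, Dee), (20, white, Dee, blue, Kim), (20, white, Dee, gold, Fay), (20, white, Dee, white, Dee)}
Apply σ_{color ≠ color2}; surviving tuples: {(14, black, Wes, blue, Rae), (14, black, Wes, grey, Xia), (14, blue, Rae, black, Wes), (14, blue, Rae, grey, Xia), (14, grey, Xia, black, Wes), (14, grey, Xia, blue, Rae), (20, blue, Kim, gold, Fay), (20, blue, Kim, white, Dee), (20, gold, Fay, blue, Kim), (20, gold, Fay, white, Dee), (20, white, Dee, blue, Kim), (20, white, Dee, gold, Fay)}
Keep only column(s) sname2, sname: {(Dee, Fay), (Dee, Kim), (Fay, Dee), (Fay, Kim), (Kim, Dee), (Kim, Fay), (Rae, Wes), (Rae, Xia), (Wes, Rae), (Wes, Xia), (Xia, Rae), (Xia, Wes)}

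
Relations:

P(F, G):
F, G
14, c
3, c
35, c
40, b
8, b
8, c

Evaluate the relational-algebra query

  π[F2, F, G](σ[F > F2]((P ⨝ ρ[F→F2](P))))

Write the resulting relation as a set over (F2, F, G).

ρ[F→F2]: schema becomes (F2, G); tuples unchanged.
Natural join on G: {(14, c, 14), (14, c, 3), (14, c, 35), (14, c, 8), (3, c, 14), (3, c, 3), (3, c, 35), (3, c, 8), (35, c, 14), (35, c, 3), (35, c, 35), (35, c, 8), (40, b, 40), (40, b, 8), (8, b, 40), (8, b, 8), (8, c, 14), (8, c, 3), (8, c, 35), (8, c, 8)}
σ[F > F2]: keep tuples satisfying F > F2 → {(14, c, 3), (14, c, 8), (35, c, 14), (35, c, 3), (35, c, 8), (40, b, 8), (8, c, 3)}
π[F2, F, G]: project onto (F2, F, G) → {(14, 35, c), (3, 14, c), (3, 35, c), (3, 8, c), (8, 14, c), (8, 35, c), (8, 40, b)}

{(14, 35, c), (3, 14, c), (3, 35, c), (3, 8, c), (8, 14, c), (8, 35, c), (8, 40, b)}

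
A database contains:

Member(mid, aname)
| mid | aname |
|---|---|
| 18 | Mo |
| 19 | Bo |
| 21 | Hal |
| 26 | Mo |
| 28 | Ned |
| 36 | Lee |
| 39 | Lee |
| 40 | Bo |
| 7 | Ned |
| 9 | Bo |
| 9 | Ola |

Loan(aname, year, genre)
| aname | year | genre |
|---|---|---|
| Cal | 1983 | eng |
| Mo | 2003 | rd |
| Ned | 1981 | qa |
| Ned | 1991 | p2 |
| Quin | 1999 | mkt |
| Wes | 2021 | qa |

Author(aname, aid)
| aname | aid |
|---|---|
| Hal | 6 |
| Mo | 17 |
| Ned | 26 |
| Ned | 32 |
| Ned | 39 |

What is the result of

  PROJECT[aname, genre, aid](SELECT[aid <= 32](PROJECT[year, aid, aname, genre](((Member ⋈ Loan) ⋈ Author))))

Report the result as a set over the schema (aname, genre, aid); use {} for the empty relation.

Member ⋈ Loan (natural join on aname): {(18, Mo, 2003, rd), (26, Mo, 2003, rd), (28, Ned, 1981, qa), (28, Ned, 1991, p2), (7, Ned, 1981, qa), (7, Ned, 1991, p2)}
(Member ⋈ Loan) ⋈ Author (natural join on aname): {(18, Mo, 2003, rd, 17), (26, Mo, 2003, rd, 17), (28, Ned, 1981, qa, 26), (28, Ned, 1981, qa, 32), (28, Ned, 1981, qa, 39), (28, Ned, 1991, p2, 26), (28, Ned, 1991, p2, 32), (28, Ned, 1991, p2, 39), (7, Ned, 1981, qa, 26), (7, Ned, 1981, qa, 32), (7, Ned, 1981, qa, 39), (7, Ned, 1991, p2, 26), (7, Ned, 1991, p2, 32), (7, Ned, 1991, p2, 39)}
π_{year, aid, aname, genre} gives {(1981, 26, Ned, qa), (1981, 32, Ned, qa), (1981, 39, Ned, qa), (1991, 26, Ned, p2), (1991, 32, Ned, p2), (1991, 39, Ned, p2), (2003, 17, Mo, rd)} (7 duplicate(s) eliminated).
σ[aid <= 32]: keep tuples satisfying aid <= 32 → {(1981, 26, Ned, qa), (1981, 32, Ned, qa), (1991, 26, Ned, p2), (1991, 32, Ned, p2), (2003, 17, Mo, rd)}
π_{aname, genre, aid} gives {(Mo, rd, 17), (Ned, p2, 26), (Ned, p2, 32), (Ned, qa, 26), (Ned, qa, 32)}.

{(Mo, rd, 17), (Ned, p2, 26), (Ned, p2, 32), (Ned, qa, 26), (Ned, qa, 32)}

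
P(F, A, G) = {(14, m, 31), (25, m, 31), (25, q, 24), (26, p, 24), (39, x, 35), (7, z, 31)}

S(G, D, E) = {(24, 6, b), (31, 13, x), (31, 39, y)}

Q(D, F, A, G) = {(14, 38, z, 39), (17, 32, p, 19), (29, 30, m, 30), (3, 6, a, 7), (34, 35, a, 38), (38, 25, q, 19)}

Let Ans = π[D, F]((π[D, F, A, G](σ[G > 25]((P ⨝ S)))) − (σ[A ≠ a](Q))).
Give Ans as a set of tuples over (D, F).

{(13, 14), (13, 25), (13, 7), (39, 14), (39, 25), (39, 7)}

P ⋈ S (natural join on G): {(14, m, 31, 13, x), (14, m, 31, 39, y), (25, m, 31, 13, x), (25, m, 31, 39, y), (25, q, 24, 6, b), (26, p, 24, 6, b), (7, z, 31, 13, x), (7, z, 31, 39, y)}
σ[G > 25]: keep tuples satisfying G > 25 → {(14, m, 31, 13, x), (14, m, 31, 39, y), (25, m, 31, 13, x), (25, m, 31, 39, y), (7, z, 31, 13, x), (7, z, 31, 39, y)}
π_{D, F, A, G} gives {(13, 14, m, 31), (13, 25, m, 31), (13, 7, z, 31), (39, 14, m, 31), (39, 25, m, 31), (39, 7, z, 31)}.
σ[A ≠ a]: keep tuples satisfying A ≠ a → {(14, 38, z, 39), (17, 32, p, 19), (29, 30, m, 30), (38, 25, q, 19)}
Set difference of the two operands is {(13, 14, m, 31), (13, 25, m, 31), (13, 7, z, 31), (39, 14, m, 31), (39, 25, m, 31), (39, 7, z, 31)}.
π_{D, F} gives {(13, 14), (13, 25), (13, 7), (39, 14), (39, 25), (39, 7)}.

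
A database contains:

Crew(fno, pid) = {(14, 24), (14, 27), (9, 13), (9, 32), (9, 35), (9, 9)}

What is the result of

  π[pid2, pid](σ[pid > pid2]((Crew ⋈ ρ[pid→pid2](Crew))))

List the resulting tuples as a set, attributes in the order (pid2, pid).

{(13, 32), (13, 35), (24, 27), (32, 35), (9, 13), (9, 32), (9, 35)}

ρ[pid→pid2]: schema becomes (fno, pid2); tuples unchanged.
Joining Crew and ρ[pid→pid2](Crew) on fno yields {(14, 24, 24), (14, 24, 27), (14, 27, 24), (14, 27, 27), (9, 13, 13), (9, 13, 32), (9, 13, 35), (9, 13, 9), (9, 32, 13), (9, 32, 32), (9, 32, 35), (9, 32, 9), (9, 35, 13), (9, 35, 32), (9, 35, 35), (9, 35, 9), (9, 9, 13), (9, 9, 32), (9, 9, 35), (9, 9, 9)}.
σ[pid > pid2]: keep tuples satisfying pid > pid2 → {(14, 27, 24), (9, 13, 9), (9, 32, 13), (9, 32, 9), (9, 35, 13), (9, 35, 32), (9, 35, 9)}
π[pid2, pid]: project onto (pid2, pid) → {(13, 32), (13, 35), (24, 27), (32, 35), (9, 13), (9, 32), (9, 35)}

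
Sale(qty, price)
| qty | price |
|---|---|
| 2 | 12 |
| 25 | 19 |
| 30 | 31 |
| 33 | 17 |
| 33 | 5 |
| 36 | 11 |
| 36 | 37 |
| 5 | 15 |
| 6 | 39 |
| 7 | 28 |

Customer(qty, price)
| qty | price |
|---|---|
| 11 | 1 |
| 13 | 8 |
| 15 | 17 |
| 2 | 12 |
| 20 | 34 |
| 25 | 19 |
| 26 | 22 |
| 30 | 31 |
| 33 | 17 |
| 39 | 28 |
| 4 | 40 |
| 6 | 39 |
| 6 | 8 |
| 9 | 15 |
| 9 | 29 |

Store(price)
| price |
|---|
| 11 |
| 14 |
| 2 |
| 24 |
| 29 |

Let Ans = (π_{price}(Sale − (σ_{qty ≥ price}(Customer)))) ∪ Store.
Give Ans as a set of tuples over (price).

{11, 12, 14, 15, 2, 24, 28, 29, 31, 37, 39, 5}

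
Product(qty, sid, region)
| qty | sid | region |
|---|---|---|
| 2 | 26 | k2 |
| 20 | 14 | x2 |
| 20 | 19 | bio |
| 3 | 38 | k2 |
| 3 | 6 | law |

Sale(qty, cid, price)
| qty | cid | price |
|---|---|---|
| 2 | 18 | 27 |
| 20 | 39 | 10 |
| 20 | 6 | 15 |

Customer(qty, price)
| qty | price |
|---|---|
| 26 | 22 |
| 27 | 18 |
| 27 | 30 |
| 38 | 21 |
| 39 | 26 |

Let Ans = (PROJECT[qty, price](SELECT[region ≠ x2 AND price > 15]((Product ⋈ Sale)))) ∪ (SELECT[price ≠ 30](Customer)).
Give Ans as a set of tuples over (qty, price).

{(2, 27), (26, 22), (27, 18), (38, 21), (39, 26)}

Product ⋈ Sale (natural join on qty): {(2, 26, k2, 18, 27), (20, 14, x2, 39, 10), (20, 14, x2, 6, 15), (20, 19, bio, 39, 10), (20, 19, bio, 6, 15)}
Selection region ≠ x2 AND price > 15: {(2, 26, k2, 18, 27)}
Keep only column(s) qty, price: {(2, 27)}
Selection price ≠ 30: {(26, 22), (27, 18), (38, 21), (39, 26)}
Union: {(2, 27)} with {(26, 22), (27, 18), (38, 21), (39, 26)} → {(2, 27), (26, 22), (27, 18), (38, 21), (39, 26)}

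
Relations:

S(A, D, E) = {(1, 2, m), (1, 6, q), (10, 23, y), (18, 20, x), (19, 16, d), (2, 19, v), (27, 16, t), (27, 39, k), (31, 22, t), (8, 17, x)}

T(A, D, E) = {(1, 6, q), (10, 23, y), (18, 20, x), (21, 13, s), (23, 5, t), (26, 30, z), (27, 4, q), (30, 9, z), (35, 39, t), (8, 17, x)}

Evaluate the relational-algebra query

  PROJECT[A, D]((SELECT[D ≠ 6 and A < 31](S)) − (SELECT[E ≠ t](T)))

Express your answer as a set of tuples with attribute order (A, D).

{(1, 2), (19, 16), (2, 19), (27, 16), (27, 39)}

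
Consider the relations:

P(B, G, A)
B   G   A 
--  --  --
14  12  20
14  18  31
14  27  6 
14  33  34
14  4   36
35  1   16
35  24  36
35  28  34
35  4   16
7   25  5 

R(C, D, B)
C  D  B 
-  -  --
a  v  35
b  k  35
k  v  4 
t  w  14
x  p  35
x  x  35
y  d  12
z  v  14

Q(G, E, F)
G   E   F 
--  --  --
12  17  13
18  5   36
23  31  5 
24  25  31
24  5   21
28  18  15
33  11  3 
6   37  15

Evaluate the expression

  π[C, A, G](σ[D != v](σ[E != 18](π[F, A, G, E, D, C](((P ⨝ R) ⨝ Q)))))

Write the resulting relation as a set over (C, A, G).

Joining P and R on B yields {(14, 12, 20, t, w), (14, 12, 20, z, v), (14, 18, 31, t, w), (14, 18, 31, z, v), (14, 27, 6, t, w), (14, 27, 6, z, v), (14, 33, 34, t, w), (14, 33, 34, z, v), (14, 4, 36, t, w), (14, 4, 36, z, v), (35, 1, 16, a, v), (35, 1, 16, b, k), (35, 1, 16, x, p), (35, 1, 16, x, x), (35, 24, 36, a, v), (35, 24, 36, b, k), (35, 24, 36, x, p), (35, 24, 36, x, x), (35, 28, 34, a, v), (35, 28, 34, b, k), (35, 28, 34, x, p), (35, 28, 34, x, x), (35, 4, 16, a, v), (35, 4, 16, b, k), (35, 4, 16, x, p), (35, 4, 16, x, x)}.
Joining (P ⨝ R) and Q on G yields {(14, 12, 20, t, w, 17, 13), (14, 12, 20, z, v, 17, 13), (14, 18, 31, t, w, 5, 36), (14, 18, 31, z, v, 5, 36), (14, 33, 34, t, w, 11, 3), (14, 33, 34, z, v, 11, 3), (35, 24, 36, a, v, 25, 31), (35, 24, 36, a, v, 5, 21), (35, 24, 36, b, k, 25, 31), (35, 24, 36, b, k, 5, 21), (35, 24, 36, x, p, 25, 31), (35, 24, 36, x, p, 5, 21), (35, 24, 36, x, x, 25, 31), (35, 24, 36, x, x, 5, 21), (35, 28, 34, a, v, 18, 15), (35, 28, 34, b, k, 18, 15), (35, 28, 34, x, p, 18, 15), (35, 28, 34, x, x, 18, 15)}.
Keep only column(s) F, A, G, E, D, C: {(13, 20, 12, 17, v, z), (13, 20, 12, 17, w, t), (15, 34, 28, 18, k, b), (15, 34, 28, 18, p, x), (15, 34, 28, 18, v, a), (15, 34, 28, 18, x, x), (21, 36, 24, 5, k, b), (21, 36, 24, 5, p, x), (21, 36, 24, 5, v, a), (21, 36, 24, 5, x, x), (3, 34, 33, 11, v, z), (3, 34, 33, 11, w, t), (31, 36, 24, 25, k, b), (31, 36, 24, 25, p, x), (31, 36, 24, 25, v, a), (31, 36, 24, 25, x, x), (36, 31, 18, 5, v, z), (36, 31, 18, 5, w, t)}
Selection E != 18: {(13, 20, 12, 17, v, z), (13, 20, 12, 17, w, t), (21, 36, 24, 5, k, b), (21, 36, 24, 5, p, x), (21, 36, 24, 5, v, a), (21, 36, 24, 5, x, x), (3, 34, 33, 11, v, z), (3, 34, 33, 11, w, t), (31, 36, 24, 25, k, b), (31, 36, 24, 25, p, x), (31, 36, 24, 25, v, a), (31, 36, 24, 25, x, x), (36, 31, 18, 5, v, z), (36, 31, 18, 5, w, t)}
Selection D != v: {(13, 20, 12, 17, w, t), (21, 36, 24, 5, k, b), (21, 36, 24, 5, p, x), (21, 36, 24, 5, x, x), (3, 34, 33, 11, w, t), (31, 36, 24, 25, k, b), (31, 36, 24, 25, p, x), (31, 36, 24, 25, x, x), (36, 31, 18, 5, w, t)}
Keep only column(s) C, A, G (4 duplicate(s) eliminated): {(b, 36, 24), (t, 20, 12), (t, 31, 18), (t, 34, 33), (x, 36, 24)}

{(b, 36, 24), (t, 20, 12), (t, 31, 18), (t, 34, 33), (x, 36, 24)}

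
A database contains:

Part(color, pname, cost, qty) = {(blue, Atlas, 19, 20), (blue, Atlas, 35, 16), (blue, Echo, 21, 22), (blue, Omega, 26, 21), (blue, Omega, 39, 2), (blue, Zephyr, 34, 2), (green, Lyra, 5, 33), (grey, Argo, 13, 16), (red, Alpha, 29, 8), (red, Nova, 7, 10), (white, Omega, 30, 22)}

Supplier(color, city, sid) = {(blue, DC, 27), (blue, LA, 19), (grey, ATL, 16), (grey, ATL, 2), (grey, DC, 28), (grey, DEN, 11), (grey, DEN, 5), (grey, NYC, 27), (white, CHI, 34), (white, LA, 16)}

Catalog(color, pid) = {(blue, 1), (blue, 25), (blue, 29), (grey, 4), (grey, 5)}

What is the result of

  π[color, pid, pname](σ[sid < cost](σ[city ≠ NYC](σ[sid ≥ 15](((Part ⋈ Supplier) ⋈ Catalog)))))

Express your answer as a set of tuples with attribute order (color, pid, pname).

{(blue, 1, Atlas), (blue, 1, Echo), (blue, 1, Omega), (blue, 1, Zephyr), (blue, 25, Atlas), (blue, 25, Echo), (blue, 25, Omega), (blue, 25, Zephyr), (blue, 29, Atlas), (blue, 29, Echo), (blue, 29, Omega), (blue, 29, Zephyr)}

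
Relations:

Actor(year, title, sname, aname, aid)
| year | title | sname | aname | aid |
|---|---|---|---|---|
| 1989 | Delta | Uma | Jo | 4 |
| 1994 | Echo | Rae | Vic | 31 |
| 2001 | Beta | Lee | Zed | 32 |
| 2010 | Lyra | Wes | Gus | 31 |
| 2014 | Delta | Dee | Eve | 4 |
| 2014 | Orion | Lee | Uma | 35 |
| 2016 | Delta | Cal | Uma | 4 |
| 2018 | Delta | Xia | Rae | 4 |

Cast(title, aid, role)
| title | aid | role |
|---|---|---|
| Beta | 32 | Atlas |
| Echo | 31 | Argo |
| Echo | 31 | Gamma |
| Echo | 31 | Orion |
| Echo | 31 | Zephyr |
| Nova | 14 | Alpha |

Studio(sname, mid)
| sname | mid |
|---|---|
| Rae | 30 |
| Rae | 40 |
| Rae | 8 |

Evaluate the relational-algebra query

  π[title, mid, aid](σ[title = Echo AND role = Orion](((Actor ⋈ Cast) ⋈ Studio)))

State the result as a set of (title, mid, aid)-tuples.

{(Echo, 30, 31), (Echo, 40, 31), (Echo, 8, 31)}

Actor ⋈ Cast (natural join on title, aid): {(1994, Echo, Rae, Vic, 31, Argo), (1994, Echo, Rae, Vic, 31, Gamma), (1994, Echo, Rae, Vic, 31, Orion), (1994, Echo, Rae, Vic, 31, Zephyr), (2001, Beta, Lee, Zed, 32, Atlas)}
(Actor ⋈ Cast) ⋈ Studio (natural join on sname): {(1994, Echo, Rae, Vic, 31, Argo, 30), (1994, Echo, Rae, Vic, 31, Argo, 40), (1994, Echo, Rae, Vic, 31, Argo, 8), (1994, Echo, Rae, Vic, 31, Gamma, 30), (1994, Echo, Rae, Vic, 31, Gamma, 40), (1994, Echo, Rae, Vic, 31, Gamma, 8), (1994, Echo, Rae, Vic, 31, Orion, 30), (1994, Echo, Rae, Vic, 31, Orion, 40), (1994, Echo, Rae, Vic, 31, Orion, 8), (1994, Echo, Rae, Vic, 31, Zephyr, 30), (1994, Echo, Rae, Vic, 31, Zephyr, 40), (1994, Echo, Rae, Vic, 31, Zephyr, 8)}
Apply σ_{title = Echo AND role = Orion}; surviving tuples: {(1994, Echo, Rae, Vic, 31, Orion, 30), (1994, Echo, Rae, Vic, 31, Orion, 40), (1994, Echo, Rae, Vic, 31, Orion, 8)}
π[title, mid, aid]: project onto (title, mid, aid) → {(Echo, 30, 31), (Echo, 40, 31), (Echo, 8, 31)}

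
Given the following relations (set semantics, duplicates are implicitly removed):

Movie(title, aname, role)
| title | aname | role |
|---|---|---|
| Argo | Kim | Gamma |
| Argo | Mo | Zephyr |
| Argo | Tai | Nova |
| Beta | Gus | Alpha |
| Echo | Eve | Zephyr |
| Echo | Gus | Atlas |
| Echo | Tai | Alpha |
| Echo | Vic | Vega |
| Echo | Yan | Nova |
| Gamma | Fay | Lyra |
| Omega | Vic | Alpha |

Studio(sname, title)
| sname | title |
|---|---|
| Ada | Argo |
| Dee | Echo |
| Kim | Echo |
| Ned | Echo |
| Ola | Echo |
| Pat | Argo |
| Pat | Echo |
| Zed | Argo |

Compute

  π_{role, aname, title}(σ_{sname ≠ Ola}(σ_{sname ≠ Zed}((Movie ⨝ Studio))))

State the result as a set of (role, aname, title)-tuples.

{(Alpha, Tai, Echo), (Atlas, Gus, Echo), (Gamma, Kim, Argo), (Nova, Tai, Argo), (Nova, Yan, Echo), (Vega, Vic, Echo), (Zephyr, Eve, Echo), (Zephyr, Mo, Argo)}

Joining Movie and Studio on title yields {(Argo, Kim, Gamma, Ada), (Argo, Kim, Gamma, Pat), (Argo, Kim, Gamma, Zed), (Argo, Mo, Zephyr, Ada), (Argo, Mo, Zephyr, Pat), (Argo, Mo, Zephyr, Zed), (Argo, Tai, Nova, Ada), (Argo, Tai, Nova, Pat), (Argo, Tai, Nova, Zed), (Echo, Eve, Zephyr, Dee), (Echo, Eve, Zephyr, Kim), (Echo, Eve, Zephyr, Ned), (Echo, Eve, Zephyr, Ola), (Echo, Eve, Zephyr, Pat), (Echo, Gus, Atlas, Dee), (Echo, Gus, Atlas, Kim), (Echo, Gus, Atlas, Ned), (Echo, Gus, Atlas, Ola), (Echo, Gus, Atlas, Pat), (Echo, Tai, Alpha, Dee), (Echo, Tai, Alpha, Kim), (Echo, Tai, Alpha, Ned), (Echo, Tai, Alpha, Ola), (Echo, Tai, Alpha, Pat), (Echo, Vic, Vega, Dee), (Echo, Vic, Vega, Kim), (Echo, Vic, Vega, Ned), (Echo, Vic, Vega, Ola), (Echo, Vic, Vega, Pat), (Echo, Yan, Nova, Dee), (Echo, Yan, Nova, Kim), (Echo, Yan, Nova, Ned), (Echo, Yan, Nova, Ola), (Echo, Yan, Nova, Pat)}.
Apply σ_{sname ≠ Zed}; surviving tuples: {(Argo, Kim, Gamma, Ada), (Argo, Kim, Gamma, Pat), (Argo, Mo, Zephyr, Ada), (Argo, Mo, Zephyr, Pat), (Argo, Tai, Nova, Ada), (Argo, Tai, Nova, Pat), (Echo, Eve, Zephyr, Dee), (Echo, Eve, Zephyr, Kim), (Echo, Eve, Zephyr, Ned), (Echo, Eve, Zephyr, Ola), (Echo, Eve, Zephyr, Pat), (Echo, Gus, Atlas, Dee), (Echo, Gus, Atlas, Kim), (Echo, Gus, Atlas, Ned), (Echo, Gus, Atlas, Ola), (Echo, Gus, Atlas, Pat), (Echo, Tai, Alpha, Dee), (Echo, Tai, Alpha, Kim), (Echo, Tai, Alpha, Ned), (Echo, Tai, Alpha, Ola), (Echo, Tai, Alpha, Pat), (Echo, Vic, Vega, Dee), (Echo, Vic, Vega, Kim), (Echo, Vic, Vega, Ned), (Echo, Vic, Vega, Ola), (Echo, Vic, Vega, Pat), (Echo, Yan, Nova, Dee), (Echo, Yan, Nova, Kim), (Echo, Yan, Nova, Ned), (Echo, Yan, Nova, Ola), (Echo, Yan, Nova, Pat)}
Apply σ_{sname ≠ Ola}; surviving tuples: {(Argo, Kim, Gamma, Ada), (Argo, Kim, Gamma, Pat), (Argo, Mo, Zephyr, Ada), (Argo, Mo, Zephyr, Pat), (Argo, Tai, Nova, Ada), (Argo, Tai, Nova, Pat), (Echo, Eve, Zephyr, Dee), (Echo, Eve, Zephyr, Kim), (Echo, Eve, Zephyr, Ned), (Echo, Eve, Zephyr, Pat), (Echo, Gus, Atlas, Dee), (Echo, Gus, Atlas, Kim), (Echo, Gus, Atlas, Ned), (Echo, Gus, Atlas, Pat), (Echo, Tai, Alpha, Dee), (Echo, Tai, Alpha, Kim), (Echo, Tai, Alpha, Ned), (Echo, Tai, Alpha, Pat), (Echo, Vic, Vega, Dee), (Echo, Vic, Vega, Kim), (Echo, Vic, Vega, Ned), (Echo, Vic, Vega, Pat), (Echo, Yan, Nova, Dee), (Echo, Yan, Nova, Kim), (Echo, Yan, Nova, Ned), (Echo, Yan, Nova, Pat)}
Keep only column(s) role, aname, title (18 duplicate(s) eliminated): {(Alpha, Tai, Echo), (Atlas, Gus, Echo), (Gamma, Kim, Argo), (Nova, Tai, Argo), (Nova, Yan, Echo), (Vega, Vic, Echo), (Zephyr, Eve, Echo), (Zephyr, Mo, Argo)}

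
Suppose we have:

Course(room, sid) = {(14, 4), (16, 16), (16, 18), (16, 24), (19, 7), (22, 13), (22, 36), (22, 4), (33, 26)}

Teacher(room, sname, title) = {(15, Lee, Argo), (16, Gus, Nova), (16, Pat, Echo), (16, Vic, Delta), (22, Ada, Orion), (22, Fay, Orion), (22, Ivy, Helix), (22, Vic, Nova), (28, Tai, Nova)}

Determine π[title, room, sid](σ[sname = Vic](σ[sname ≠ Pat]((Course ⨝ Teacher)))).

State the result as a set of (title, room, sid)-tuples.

{(Delta, 16, 16), (Delta, 16, 18), (Delta, 16, 24), (Nova, 22, 13), (Nova, 22, 36), (Nova, 22, 4)}

Course ⋈ Teacher (natural join on room): {(16, 16, Gus, Nova), (16, 16, Pat, Echo), (16, 16, Vic, Delta), (16, 18, Gus, Nova), (16, 18, Pat, Echo), (16, 18, Vic, Delta), (16, 24, Gus, Nova), (16, 24, Pat, Echo), (16, 24, Vic, Delta), (22, 13, Ada, Orion), (22, 13, Fay, Orion), (22, 13, Ivy, Helix), (22, 13, Vic, Nova), (22, 36, Ada, Orion), (22, 36, Fay, Orion), (22, 36, Ivy, Helix), (22, 36, Vic, Nova), (22, 4, Ada, Orion), (22, 4, Fay, Orion), (22, 4, Ivy, Helix), (22, 4, Vic, Nova)}
σ[sname ≠ Pat]: keep tuples satisfying sname ≠ Pat → {(16, 16, Gus, Nova), (16, 16, Vic, Delta), (16, 18, Gus, Nova), (16, 18, Vic, Delta), (16, 24, Gus, Nova), (16, 24, Vic, Delta), (22, 13, Ada, Orion), (22, 13, Fay, Orion), (22, 13, Ivy, Helix), (22, 13, Vic, Nova), (22, 36, Ada, Orion), (22, 36, Fay, Orion), (22, 36, Ivy, Helix), (22, 36, Vic, Nova), (22, 4, Ada, Orion), (22, 4, Fay, Orion), (22, 4, Ivy, Helix), (22, 4, Vic, Nova)}
σ[sname = Vic]: keep tuples satisfying sname = Vic → {(16, 16, Vic, Delta), (16, 18, Vic, Delta), (16, 24, Vic, Delta), (22, 13, Vic, Nova), (22, 36, Vic, Nova), (22, 4, Vic, Nova)}
π_{title, room, sid} gives {(Delta, 16, 16), (Delta, 16, 18), (Delta, 16, 24), (Nova, 22, 13), (Nova, 22, 36), (Nova, 22, 4)}.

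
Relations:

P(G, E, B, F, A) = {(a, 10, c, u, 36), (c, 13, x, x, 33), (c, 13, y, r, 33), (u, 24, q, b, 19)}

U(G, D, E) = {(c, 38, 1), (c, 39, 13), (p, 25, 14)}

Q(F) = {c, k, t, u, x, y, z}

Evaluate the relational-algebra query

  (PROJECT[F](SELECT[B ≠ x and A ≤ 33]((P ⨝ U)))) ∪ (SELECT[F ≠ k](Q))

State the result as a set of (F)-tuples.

P ⋈ U (natural join on G, E): {(c, 13, x, x, 33, 39), (c, 13, y, r, 33, 39)}
Selection B ≠ x and A ≤ 33: {(c, 13, y, r, 33, 39)}
Projecting to F: {r}
Selection F ≠ k: {c, t, u, x, y, z}
Taking the union: {c, r, t, u, x, y, z}

{c, r, t, u, x, y, z}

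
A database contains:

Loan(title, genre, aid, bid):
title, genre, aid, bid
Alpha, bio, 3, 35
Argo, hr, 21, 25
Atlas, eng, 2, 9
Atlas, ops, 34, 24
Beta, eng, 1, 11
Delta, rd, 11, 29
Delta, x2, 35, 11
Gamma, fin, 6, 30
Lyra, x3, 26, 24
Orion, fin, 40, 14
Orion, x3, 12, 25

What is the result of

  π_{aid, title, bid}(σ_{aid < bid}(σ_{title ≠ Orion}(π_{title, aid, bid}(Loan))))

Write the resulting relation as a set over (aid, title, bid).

{(1, Beta, 11), (11, Delta, 29), (2, Atlas, 9), (21, Argo, 25), (3, Alpha, 35), (6, Gamma, 30)}

π[title, aid, bid]: project onto (title, aid, bid) → {(Alpha, 3, 35), (Argo, 21, 25), (Atlas, 2, 9), (Atlas, 34, 24), (Beta, 1, 11), (Delta, 11, 29), (Delta, 35, 11), (Gamma, 6, 30), (Lyra, 26, 24), (Orion, 12, 25), (Orion, 40, 14)}
Selection title ≠ Orion: {(Alpha, 3, 35), (Argo, 21, 25), (Atlas, 2, 9), (Atlas, 34, 24), (Beta, 1, 11), (Delta, 11, 29), (Delta, 35, 11), (Gamma, 6, 30), (Lyra, 26, 24)}
Selection aid < bid: {(Alpha, 3, 35), (Argo, 21, 25), (Atlas, 2, 9), (Beta, 1, 11), (Delta, 11, 29), (Gamma, 6, 30)}
π[aid, title, bid]: project onto (aid, title, bid) → {(1, Beta, 11), (11, Delta, 29), (2, Atlas, 9), (21, Argo, 25), (3, Alpha, 35), (6, Gamma, 30)}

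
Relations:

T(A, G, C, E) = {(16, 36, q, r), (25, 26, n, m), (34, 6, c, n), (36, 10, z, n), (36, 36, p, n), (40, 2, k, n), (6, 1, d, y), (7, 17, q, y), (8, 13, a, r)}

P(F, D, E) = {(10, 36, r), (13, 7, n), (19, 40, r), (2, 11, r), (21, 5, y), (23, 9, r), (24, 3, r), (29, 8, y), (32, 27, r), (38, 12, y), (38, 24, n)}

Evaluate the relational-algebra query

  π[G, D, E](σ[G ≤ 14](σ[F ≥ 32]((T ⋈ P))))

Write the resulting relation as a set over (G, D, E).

T ⋈ P (natural join on E): {(16, 36, q, r, 10, 36), (16, 36, q, r, 19, 40), (16, 36, q, r, 2, 11), (16, 36, q, r, 23, 9), (16, 36, q, r, 24, 3), (16, 36, q, r, 32, 27), (34, 6, c, n, 13, 7), (34, 6, c, n, 38, 24), (36, 10, z, n, 13, 7), (36, 10, z, n, 38, 24), (36, 36, p, n, 13, 7), (36, 36, p, n, 38, 24), (40, 2, k, n, 13, 7), (40, 2, k, n, 38, 24), (6, 1, d, y, 21, 5), (6, 1, d, y, 29, 8), (6, 1, d, y, 38, 12), (7, 17, q, y, 21, 5), (7, 17, q, y, 29, 8), (7, 17, q, y, 38, 12), (8, 13, a, r, 10, 36), (8, 13, a, r, 19, 40), (8, 13, a, r, 2, 11), (8, 13, a, r, 23, 9), (8, 13, a, r, 24, 3), (8, 13, a, r, 32, 27)}
Apply σ_{F ≥ 32}; surviving tuples: {(16, 36, q, r, 32, 27), (34, 6, c, n, 38, 24), (36, 10, z, n, 38, 24), (36, 36, p, n, 38, 24), (40, 2, k, n, 38, 24), (6, 1, d, y, 38, 12), (7, 17, q, y, 38, 12), (8, 13, a, r, 32, 27)}
Apply σ_{G ≤ 14}; surviving tuples: {(34, 6, c, n, 38, 24), (36, 10, z, n, 38, 24), (40, 2, k, n, 38, 24), (6, 1, d, y, 38, 12), (8, 13, a, r, 32, 27)}
Keep only column(s) G, D, E: {(1, 12, y), (10, 24, n), (13, 27, r), (2, 24, n), (6, 24, n)}

{(1, 12, y), (10, 24, n), (13, 27, r), (2, 24, n), (6, 24, n)}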